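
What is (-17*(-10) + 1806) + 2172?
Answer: 4148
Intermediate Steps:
(-17*(-10) + 1806) + 2172 = (170 + 1806) + 2172 = 1976 + 2172 = 4148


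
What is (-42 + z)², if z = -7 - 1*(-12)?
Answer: 1369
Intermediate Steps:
z = 5 (z = -7 + 12 = 5)
(-42 + z)² = (-42 + 5)² = (-37)² = 1369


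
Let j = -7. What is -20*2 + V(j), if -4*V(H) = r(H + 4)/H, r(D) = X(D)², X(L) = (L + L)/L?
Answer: -279/7 ≈ -39.857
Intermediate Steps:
X(L) = 2 (X(L) = (2*L)/L = 2)
r(D) = 4 (r(D) = 2² = 4)
V(H) = -1/H
-20*2 + V(j) = -20*2 - 1/(-7) = -10*4 - 1*(-⅐) = -40 + ⅐ = -279/7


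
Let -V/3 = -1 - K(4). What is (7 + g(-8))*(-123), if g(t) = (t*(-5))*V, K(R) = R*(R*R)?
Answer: -960261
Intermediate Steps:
K(R) = R³ (K(R) = R*R² = R³)
V = 195 (V = -3*(-1 - 1*4³) = -3*(-1 - 1*64) = -3*(-1 - 64) = -3*(-65) = 195)
g(t) = -975*t (g(t) = (t*(-5))*195 = -5*t*195 = -975*t)
(7 + g(-8))*(-123) = (7 - 975*(-8))*(-123) = (7 + 7800)*(-123) = 7807*(-123) = -960261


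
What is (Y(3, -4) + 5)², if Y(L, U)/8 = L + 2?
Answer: 2025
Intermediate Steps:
Y(L, U) = 16 + 8*L (Y(L, U) = 8*(L + 2) = 8*(2 + L) = 16 + 8*L)
(Y(3, -4) + 5)² = ((16 + 8*3) + 5)² = ((16 + 24) + 5)² = (40 + 5)² = 45² = 2025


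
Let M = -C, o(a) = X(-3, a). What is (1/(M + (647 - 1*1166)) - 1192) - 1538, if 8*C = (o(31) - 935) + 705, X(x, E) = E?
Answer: -10791698/3953 ≈ -2730.0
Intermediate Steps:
o(a) = a
C = -199/8 (C = ((31 - 935) + 705)/8 = (-904 + 705)/8 = (1/8)*(-199) = -199/8 ≈ -24.875)
M = 199/8 (M = -1*(-199/8) = 199/8 ≈ 24.875)
(1/(M + (647 - 1*1166)) - 1192) - 1538 = (1/(199/8 + (647 - 1*1166)) - 1192) - 1538 = (1/(199/8 + (647 - 1166)) - 1192) - 1538 = (1/(199/8 - 519) - 1192) - 1538 = (1/(-3953/8) - 1192) - 1538 = (-8/3953 - 1192) - 1538 = -4711984/3953 - 1538 = -10791698/3953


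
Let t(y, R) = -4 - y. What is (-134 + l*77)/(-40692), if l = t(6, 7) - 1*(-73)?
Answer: -4717/40692 ≈ -0.11592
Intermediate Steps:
l = 63 (l = (-4 - 1*6) - 1*(-73) = (-4 - 6) + 73 = -10 + 73 = 63)
(-134 + l*77)/(-40692) = (-134 + 63*77)/(-40692) = (-134 + 4851)*(-1/40692) = 4717*(-1/40692) = -4717/40692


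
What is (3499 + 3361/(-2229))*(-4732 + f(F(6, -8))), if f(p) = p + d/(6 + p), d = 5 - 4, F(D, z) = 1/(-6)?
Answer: -774694388929/46809 ≈ -1.6550e+7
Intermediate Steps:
F(D, z) = -⅙
d = 1
f(p) = p + 1/(6 + p)
(3499 + 3361/(-2229))*(-4732 + f(F(6, -8))) = (3499 + 3361/(-2229))*(-4732 + (1 + (-⅙)² + 6*(-⅙))/(6 - ⅙)) = (3499 + 3361*(-1/2229))*(-4732 + (1 + 1/36 - 1)/(35/6)) = (3499 - 3361/2229)*(-4732 + (6/35)*(1/36)) = 7795910*(-4732 + 1/210)/2229 = (7795910/2229)*(-993719/210) = -774694388929/46809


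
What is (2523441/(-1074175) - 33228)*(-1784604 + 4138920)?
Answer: -84037804829181756/1074175 ≈ -7.8235e+10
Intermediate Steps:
(2523441/(-1074175) - 33228)*(-1784604 + 4138920) = (2523441*(-1/1074175) - 33228)*2354316 = (-2523441/1074175 - 33228)*2354316 = -35695210341/1074175*2354316 = -84037804829181756/1074175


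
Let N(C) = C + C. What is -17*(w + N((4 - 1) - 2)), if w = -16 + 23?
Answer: -153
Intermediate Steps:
w = 7
N(C) = 2*C
-17*(w + N((4 - 1) - 2)) = -17*(7 + 2*((4 - 1) - 2)) = -17*(7 + 2*(3 - 2)) = -17*(7 + 2*1) = -17*(7 + 2) = -17*9 = -153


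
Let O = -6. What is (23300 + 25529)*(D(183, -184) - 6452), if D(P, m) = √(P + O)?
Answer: -315044708 + 48829*√177 ≈ -3.1440e+8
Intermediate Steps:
D(P, m) = √(-6 + P) (D(P, m) = √(P - 6) = √(-6 + P))
(23300 + 25529)*(D(183, -184) - 6452) = (23300 + 25529)*(√(-6 + 183) - 6452) = 48829*(√177 - 6452) = 48829*(-6452 + √177) = -315044708 + 48829*√177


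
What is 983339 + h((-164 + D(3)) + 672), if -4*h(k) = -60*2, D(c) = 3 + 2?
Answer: 983369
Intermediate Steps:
D(c) = 5
h(k) = 30 (h(k) = -(-15)*2 = -1/4*(-120) = 30)
983339 + h((-164 + D(3)) + 672) = 983339 + 30 = 983369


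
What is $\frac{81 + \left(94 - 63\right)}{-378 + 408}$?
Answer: $\frac{56}{15} \approx 3.7333$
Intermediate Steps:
$\frac{81 + \left(94 - 63\right)}{-378 + 408} = \frac{81 + \left(94 - 63\right)}{30} = \left(81 + 31\right) \frac{1}{30} = 112 \cdot \frac{1}{30} = \frac{56}{15}$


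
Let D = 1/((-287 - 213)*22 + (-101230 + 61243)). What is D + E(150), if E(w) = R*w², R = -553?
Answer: -634405747501/50987 ≈ -1.2442e+7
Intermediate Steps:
E(w) = -553*w²
D = -1/50987 (D = 1/(-500*22 - 39987) = 1/(-11000 - 39987) = 1/(-50987) = -1/50987 ≈ -1.9613e-5)
D + E(150) = -1/50987 - 553*150² = -1/50987 - 553*22500 = -1/50987 - 12442500 = -634405747501/50987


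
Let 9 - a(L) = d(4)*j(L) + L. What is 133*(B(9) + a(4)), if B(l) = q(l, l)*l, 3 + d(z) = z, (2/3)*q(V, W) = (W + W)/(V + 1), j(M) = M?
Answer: 33649/10 ≈ 3364.9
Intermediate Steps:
q(V, W) = 3*W/(1 + V) (q(V, W) = 3*((W + W)/(V + 1))/2 = 3*((2*W)/(1 + V))/2 = 3*(2*W/(1 + V))/2 = 3*W/(1 + V))
d(z) = -3 + z
B(l) = 3*l**2/(1 + l) (B(l) = (3*l/(1 + l))*l = 3*l**2/(1 + l))
a(L) = 9 - 2*L (a(L) = 9 - ((-3 + 4)*L + L) = 9 - (1*L + L) = 9 - (L + L) = 9 - 2*L)
133*(B(9) + a(4)) = 133*(3*9**2/(1 + 9) + (9 - 2*4)) = 133*(3*81/10 + (9 - 8)) = 133*(3*81*(1/10) + 1) = 133*(243/10 + 1) = 133*(253/10) = 33649/10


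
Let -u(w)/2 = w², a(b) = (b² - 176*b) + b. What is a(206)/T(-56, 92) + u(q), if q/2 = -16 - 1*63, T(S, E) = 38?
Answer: -945439/19 ≈ -49760.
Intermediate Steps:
a(b) = b² - 175*b
q = -158 (q = 2*(-16 - 1*63) = 2*(-16 - 63) = 2*(-79) = -158)
u(w) = -2*w²
a(206)/T(-56, 92) + u(q) = (206*(-175 + 206))/38 - 2*(-158)² = (206*31)*(1/38) - 2*24964 = 6386*(1/38) - 49928 = 3193/19 - 49928 = -945439/19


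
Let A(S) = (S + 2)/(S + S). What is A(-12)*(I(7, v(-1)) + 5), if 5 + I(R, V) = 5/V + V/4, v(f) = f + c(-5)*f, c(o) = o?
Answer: 15/16 ≈ 0.93750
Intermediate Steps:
A(S) = (2 + S)/(2*S) (A(S) = (2 + S)/((2*S)) = (2 + S)*(1/(2*S)) = (2 + S)/(2*S))
v(f) = -4*f (v(f) = f - 5*f = -4*f)
I(R, V) = -5 + 5/V + V/4 (I(R, V) = -5 + (5/V + V/4) = -5 + 5/V + V/4)
A(-12)*(I(7, v(-1)) + 5) = ((½)*(2 - 12)/(-12))*((-5 + 5/((-4*(-1))) + (-4*(-1))/4) + 5) = ((½)*(-1/12)*(-10))*((-5 + 5/4 + (¼)*4) + 5) = 5*((-5 + 5*(¼) + 1) + 5)/12 = 5*((-5 + 5/4 + 1) + 5)/12 = 5*(-11/4 + 5)/12 = (5/12)*(9/4) = 15/16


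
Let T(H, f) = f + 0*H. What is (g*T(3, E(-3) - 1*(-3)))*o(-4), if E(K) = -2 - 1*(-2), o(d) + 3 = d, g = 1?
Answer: -21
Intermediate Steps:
o(d) = -3 + d
E(K) = 0 (E(K) = -2 + 2 = 0)
T(H, f) = f (T(H, f) = f + 0 = f)
(g*T(3, E(-3) - 1*(-3)))*o(-4) = (1*(0 - 1*(-3)))*(-3 - 4) = (1*(0 + 3))*(-7) = (1*3)*(-7) = 3*(-7) = -21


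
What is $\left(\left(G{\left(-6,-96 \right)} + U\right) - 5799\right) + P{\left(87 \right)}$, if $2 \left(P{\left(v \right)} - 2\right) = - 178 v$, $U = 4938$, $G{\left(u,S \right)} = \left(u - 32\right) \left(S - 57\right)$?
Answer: $-2788$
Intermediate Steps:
$G{\left(u,S \right)} = \left(-57 + S\right) \left(-32 + u\right)$ ($G{\left(u,S \right)} = \left(-32 + u\right) \left(-57 + S\right) = \left(-57 + S\right) \left(-32 + u\right)$)
$P{\left(v \right)} = 2 - 89 v$ ($P{\left(v \right)} = 2 + \frac{\left(-178\right) v}{2} = 2 - 89 v$)
$\left(\left(G{\left(-6,-96 \right)} + U\right) - 5799\right) + P{\left(87 \right)} = \left(\left(\left(1824 - -342 - -3072 - -576\right) + 4938\right) - 5799\right) + \left(2 - 7743\right) = \left(\left(\left(1824 + 342 + 3072 + 576\right) + 4938\right) - 5799\right) + \left(2 - 7743\right) = \left(\left(5814 + 4938\right) - 5799\right) - 7741 = \left(10752 - 5799\right) - 7741 = 4953 - 7741 = -2788$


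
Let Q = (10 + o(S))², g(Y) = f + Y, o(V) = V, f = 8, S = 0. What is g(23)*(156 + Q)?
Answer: 7936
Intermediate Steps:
g(Y) = 8 + Y
Q = 100 (Q = (10 + 0)² = 10² = 100)
g(23)*(156 + Q) = (8 + 23)*(156 + 100) = 31*256 = 7936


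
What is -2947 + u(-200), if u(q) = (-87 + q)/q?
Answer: -589113/200 ≈ -2945.6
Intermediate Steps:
u(q) = (-87 + q)/q
-2947 + u(-200) = -2947 + (-87 - 200)/(-200) = -2947 - 1/200*(-287) = -2947 + 287/200 = -589113/200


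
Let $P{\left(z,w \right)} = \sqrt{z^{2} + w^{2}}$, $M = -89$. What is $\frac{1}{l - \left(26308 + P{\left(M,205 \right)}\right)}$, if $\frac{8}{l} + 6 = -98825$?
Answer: $- \frac{128482570938718}{3379875561216249115} + \frac{9767566561 \sqrt{49946}}{6759751122432498230} \approx -3.7691 \cdot 10^{-5}$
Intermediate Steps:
$l = - \frac{8}{98831}$ ($l = \frac{8}{-6 - 98825} = \frac{8}{-98831} = 8 \left(- \frac{1}{98831}\right) = - \frac{8}{98831} \approx -8.0946 \cdot 10^{-5}$)
$P{\left(z,w \right)} = \sqrt{w^{2} + z^{2}}$
$\frac{1}{l - \left(26308 + P{\left(M,205 \right)}\right)} = \frac{1}{- \frac{8}{98831} - \left(26308 + \sqrt{205^{2} + \left(-89\right)^{2}}\right)} = \frac{1}{- \frac{8}{98831} - \left(26308 + \sqrt{42025 + 7921}\right)} = \frac{1}{- \frac{8}{98831} - \left(26308 + \sqrt{49946}\right)} = \frac{1}{- \frac{2600045956}{98831} - \sqrt{49946}}$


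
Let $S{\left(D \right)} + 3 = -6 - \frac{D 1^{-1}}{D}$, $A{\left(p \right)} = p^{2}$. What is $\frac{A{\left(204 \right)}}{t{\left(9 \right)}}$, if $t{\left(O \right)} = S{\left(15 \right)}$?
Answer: $- \frac{20808}{5} \approx -4161.6$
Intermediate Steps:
$S{\left(D \right)} = -10$ ($S{\left(D \right)} = -3 - \left(6 + \frac{D 1^{-1}}{D}\right) = -3 - \left(6 + \frac{D 1}{D}\right) = -3 - \left(6 + \frac{D}{D}\right) = -3 - 7 = -10$)
$t{\left(O \right)} = -10$
$\frac{A{\left(204 \right)}}{t{\left(9 \right)}} = \frac{204^{2}}{-10} = 41616 \left(- \frac{1}{10}\right) = - \frac{20808}{5}$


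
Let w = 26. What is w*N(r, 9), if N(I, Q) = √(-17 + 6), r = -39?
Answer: 26*I*√11 ≈ 86.232*I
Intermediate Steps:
N(I, Q) = I*√11 (N(I, Q) = √(-11) = I*√11)
w*N(r, 9) = 26*(I*√11) = 26*I*√11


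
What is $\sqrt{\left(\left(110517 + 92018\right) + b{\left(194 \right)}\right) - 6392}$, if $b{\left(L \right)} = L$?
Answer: $\sqrt{196337} \approx 443.1$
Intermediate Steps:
$\sqrt{\left(\left(110517 + 92018\right) + b{\left(194 \right)}\right) - 6392} = \sqrt{\left(\left(110517 + 92018\right) + 194\right) - 6392} = \sqrt{\left(202535 + 194\right) - 6392} = \sqrt{202729 - 6392} = \sqrt{196337}$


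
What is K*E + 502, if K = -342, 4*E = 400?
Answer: -33698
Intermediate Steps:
E = 100 (E = (¼)*400 = 100)
K*E + 502 = -342*100 + 502 = -34200 + 502 = -33698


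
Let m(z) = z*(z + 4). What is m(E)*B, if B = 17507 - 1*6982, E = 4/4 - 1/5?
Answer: 40416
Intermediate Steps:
E = ⅘ (E = 4*(¼) - 1*⅕ = 1 - ⅕ = ⅘ ≈ 0.80000)
m(z) = z*(4 + z)
B = 10525 (B = 17507 - 6982 = 10525)
m(E)*B = (4*(4 + ⅘)/5)*10525 = ((⅘)*(24/5))*10525 = (96/25)*10525 = 40416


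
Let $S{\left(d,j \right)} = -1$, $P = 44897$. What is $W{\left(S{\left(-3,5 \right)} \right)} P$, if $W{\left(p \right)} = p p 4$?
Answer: $179588$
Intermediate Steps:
$W{\left(p \right)} = 4 p^{2}$ ($W{\left(p \right)} = p^{2} \cdot 4 = 4 p^{2}$)
$W{\left(S{\left(-3,5 \right)} \right)} P = 4 \left(-1\right)^{2} \cdot 44897 = 4 \cdot 1 \cdot 44897 = 4 \cdot 44897 = 179588$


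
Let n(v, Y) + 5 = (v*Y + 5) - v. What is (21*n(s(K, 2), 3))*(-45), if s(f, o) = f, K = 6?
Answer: -11340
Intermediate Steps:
n(v, Y) = -v + Y*v (n(v, Y) = -5 + ((v*Y + 5) - v) = -5 + ((Y*v + 5) - v) = -5 + ((5 + Y*v) - v) = -5 + (5 - v + Y*v) = -v + Y*v)
(21*n(s(K, 2), 3))*(-45) = (21*(6*(-1 + 3)))*(-45) = (21*(6*2))*(-45) = (21*12)*(-45) = 252*(-45) = -11340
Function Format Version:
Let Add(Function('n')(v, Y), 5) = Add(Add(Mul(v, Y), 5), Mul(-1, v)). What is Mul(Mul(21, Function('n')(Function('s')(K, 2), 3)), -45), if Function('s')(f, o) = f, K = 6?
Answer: -11340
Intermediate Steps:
Function('n')(v, Y) = Add(Mul(-1, v), Mul(Y, v)) (Function('n')(v, Y) = Add(-5, Add(Add(Mul(v, Y), 5), Mul(-1, v))) = Add(-5, Add(Add(Mul(Y, v), 5), Mul(-1, v))) = Add(-5, Add(Add(5, Mul(Y, v)), Mul(-1, v))) = Add(-5, Add(5, Mul(-1, v), Mul(Y, v))) = Add(Mul(-1, v), Mul(Y, v)))
Mul(Mul(21, Function('n')(Function('s')(K, 2), 3)), -45) = Mul(Mul(21, Mul(6, Add(-1, 3))), -45) = Mul(Mul(21, Mul(6, 2)), -45) = Mul(Mul(21, 12), -45) = Mul(252, -45) = -11340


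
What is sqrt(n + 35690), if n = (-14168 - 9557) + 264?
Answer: sqrt(12229) ≈ 110.58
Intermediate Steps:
n = -23461 (n = -23725 + 264 = -23461)
sqrt(n + 35690) = sqrt(-23461 + 35690) = sqrt(12229)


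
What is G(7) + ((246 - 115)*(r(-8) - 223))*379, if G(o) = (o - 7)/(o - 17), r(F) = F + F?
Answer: -11866111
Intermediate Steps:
r(F) = 2*F
G(o) = (-7 + o)/(-17 + o)
G(7) + ((246 - 115)*(r(-8) - 223))*379 = (-7 + 7)/(-17 + 7) + ((246 - 115)*(2*(-8) - 223))*379 = 0/(-10) + (131*(-16 - 223))*379 = -1/10*0 + (131*(-239))*379 = 0 - 31309*379 = 0 - 11866111 = -11866111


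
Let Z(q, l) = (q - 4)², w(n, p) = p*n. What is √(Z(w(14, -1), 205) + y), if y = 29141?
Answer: √29465 ≈ 171.65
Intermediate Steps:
w(n, p) = n*p
Z(q, l) = (-4 + q)²
√(Z(w(14, -1), 205) + y) = √((-4 + 14*(-1))² + 29141) = √((-4 - 14)² + 29141) = √((-18)² + 29141) = √(324 + 29141) = √29465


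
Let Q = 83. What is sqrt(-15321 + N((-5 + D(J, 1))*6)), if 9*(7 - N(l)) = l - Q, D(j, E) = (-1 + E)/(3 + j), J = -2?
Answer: I*sqrt(137713)/3 ≈ 123.7*I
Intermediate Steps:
D(j, E) = (-1 + E)/(3 + j)
N(l) = 146/9 - l/9 (N(l) = 7 - (l - 1*83)/9 = 7 - (l - 83)/9 = 7 - (-83 + l)/9 = 7 + (83/9 - l/9) = 146/9 - l/9)
sqrt(-15321 + N((-5 + D(J, 1))*6)) = sqrt(-15321 + (146/9 - (-5 + (-1 + 1)/(3 - 2))*6/9)) = sqrt(-15321 + (146/9 - (-5 + 0/1)*6/9)) = sqrt(-15321 + (146/9 - (-5 + 1*0)*6/9)) = sqrt(-15321 + (146/9 - (-5 + 0)*6/9)) = sqrt(-15321 + (146/9 - (-5)*6/9)) = sqrt(-15321 + (146/9 - 1/9*(-30))) = sqrt(-15321 + (146/9 + 10/3)) = sqrt(-15321 + 176/9) = sqrt(-137713/9) = I*sqrt(137713)/3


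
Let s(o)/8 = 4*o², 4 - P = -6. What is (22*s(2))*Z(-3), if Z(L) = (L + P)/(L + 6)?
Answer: 19712/3 ≈ 6570.7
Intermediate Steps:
P = 10 (P = 4 - 1*(-6) = 4 + 6 = 10)
Z(L) = (10 + L)/(6 + L) (Z(L) = (L + 10)/(L + 6) = (10 + L)/(6 + L))
s(o) = 32*o² (s(o) = 8*(4*o²) = 32*o²)
(22*s(2))*Z(-3) = (22*(32*2²))*((10 - 3)/(6 - 3)) = (22*(32*4))*(7/3) = (22*128)*((⅓)*7) = 2816*(7/3) = 19712/3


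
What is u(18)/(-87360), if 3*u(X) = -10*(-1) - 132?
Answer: 61/131040 ≈ 0.00046551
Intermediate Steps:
u(X) = -122/3 (u(X) = (-10*(-1) - 132)/3 = (10 - 132)/3 = (⅓)*(-122) = -122/3)
u(18)/(-87360) = -122/3/(-87360) = -122/3*(-1/87360) = 61/131040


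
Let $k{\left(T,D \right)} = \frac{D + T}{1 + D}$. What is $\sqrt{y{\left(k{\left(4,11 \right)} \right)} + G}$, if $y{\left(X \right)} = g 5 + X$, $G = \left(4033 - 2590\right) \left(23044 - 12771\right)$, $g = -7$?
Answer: $\frac{\sqrt{59295621}}{2} \approx 3850.2$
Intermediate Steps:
$G = 14823939$ ($G = 1443 \cdot 10273 = 14823939$)
$k{\left(T,D \right)} = \frac{D + T}{1 + D}$
$y{\left(X \right)} = -35 + X$ ($y{\left(X \right)} = \left(-7\right) 5 + X = -35 + X$)
$\sqrt{y{\left(k{\left(4,11 \right)} \right)} + G} = \sqrt{\left(-35 + \frac{11 + 4}{1 + 11}\right) + 14823939} = \sqrt{\left(-35 + \frac{1}{12} \cdot 15\right) + 14823939} = \sqrt{\left(-35 + \frac{5}{4}\right) + 14823939} = \sqrt{- \frac{135}{4} + 14823939} = \sqrt{\frac{59295621}{4}} = \frac{\sqrt{59295621}}{2}$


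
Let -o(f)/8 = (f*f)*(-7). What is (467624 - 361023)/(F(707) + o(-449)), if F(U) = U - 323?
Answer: 106601/11290040 ≈ 0.0094420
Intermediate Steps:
o(f) = 56*f² (o(f) = -8*f*f*(-7) = -8*f²*(-7) = -(-56)*f² = 56*f²)
F(U) = -323 + U
(467624 - 361023)/(F(707) + o(-449)) = (467624 - 361023)/((-323 + 707) + 56*(-449)²) = 106601/(384 + 56*201601) = 106601/(384 + 11289656) = 106601/11290040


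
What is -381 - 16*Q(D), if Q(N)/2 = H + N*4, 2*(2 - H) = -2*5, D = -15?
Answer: 1315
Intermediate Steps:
H = 7 (H = 2 - (-1)*5 = 2 - ½*(-10) = 2 + 5 = 7)
Q(N) = 14 + 8*N (Q(N) = 2*(7 + N*4) = 2*(7 + 4*N) = 14 + 8*N)
-381 - 16*Q(D) = -381 - 16*(14 + 8*(-15)) = -381 - 16*(14 - 120) = -381 - 16*(-106) = -381 + 1696 = 1315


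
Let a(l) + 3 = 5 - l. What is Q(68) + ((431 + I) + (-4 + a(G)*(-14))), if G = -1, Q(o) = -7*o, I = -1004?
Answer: -1095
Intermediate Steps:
a(l) = 2 - l (a(l) = -3 + (5 - l) = 2 - l)
Q(68) + ((431 + I) + (-4 + a(G)*(-14))) = -7*68 + ((431 - 1004) + (-4 + (2 - 1*(-1))*(-14))) = -476 + (-573 + (-4 + (2 + 1)*(-14))) = -476 + (-573 + (-4 + 3*(-14))) = -476 + (-573 + (-4 - 42)) = -476 + (-573 - 46) = -476 - 619 = -1095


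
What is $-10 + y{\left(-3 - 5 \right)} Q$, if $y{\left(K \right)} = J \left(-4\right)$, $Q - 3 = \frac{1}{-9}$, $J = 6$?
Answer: $- \frac{238}{3} \approx -79.333$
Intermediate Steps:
$Q = \frac{26}{9}$ ($Q = 3 + \frac{1}{-9} = 3 - \frac{1}{9} = \frac{26}{9} \approx 2.8889$)
$y{\left(K \right)} = -24$ ($y{\left(K \right)} = 6 \left(-4\right) = -24$)
$-10 + y{\left(-3 - 5 \right)} Q = -10 - \frac{208}{3} = - \frac{238}{3}$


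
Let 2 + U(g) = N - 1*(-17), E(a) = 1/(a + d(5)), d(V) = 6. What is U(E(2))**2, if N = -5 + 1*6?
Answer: 256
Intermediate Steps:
N = 1 (N = -5 + 6 = 1)
E(a) = 1/(6 + a) (E(a) = 1/(a + 6) = 1/(6 + a))
U(g) = 16 (U(g) = -2 + (1 - 1*(-17)) = -2 + (1 + 17) = -2 + 18 = 16)
U(E(2))**2 = 16**2 = 256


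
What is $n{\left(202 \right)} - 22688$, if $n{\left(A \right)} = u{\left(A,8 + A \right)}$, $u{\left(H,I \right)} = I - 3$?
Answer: $-22481$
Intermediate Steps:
$u{\left(H,I \right)} = -3 + I$
$n{\left(A \right)} = 5 + A$ ($n{\left(A \right)} = -3 + \left(8 + A\right) = 5 + A$)
$n{\left(202 \right)} - 22688 = \left(5 + 202\right) - 22688 = 207 - 22688 = -22481$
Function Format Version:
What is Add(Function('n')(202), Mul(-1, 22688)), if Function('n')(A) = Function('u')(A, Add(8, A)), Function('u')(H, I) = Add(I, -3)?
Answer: -22481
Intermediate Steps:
Function('u')(H, I) = Add(-3, I)
Function('n')(A) = Add(5, A) (Function('n')(A) = Add(-3, Add(8, A)) = Add(5, A))
Add(Function('n')(202), Mul(-1, 22688)) = Add(Add(5, 202), Mul(-1, 22688)) = Add(207, -22688) = -22481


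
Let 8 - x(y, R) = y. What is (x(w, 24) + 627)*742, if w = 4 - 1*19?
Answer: 482300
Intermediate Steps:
w = -15 (w = 4 - 19 = -15)
x(y, R) = 8 - y
(x(w, 24) + 627)*742 = ((8 - 1*(-15)) + 627)*742 = ((8 + 15) + 627)*742 = (23 + 627)*742 = 650*742 = 482300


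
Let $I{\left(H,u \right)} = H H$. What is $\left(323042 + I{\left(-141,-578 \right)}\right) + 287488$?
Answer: $630411$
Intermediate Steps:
$I{\left(H,u \right)} = H^{2}$
$\left(323042 + I{\left(-141,-578 \right)}\right) + 287488 = \left(323042 + \left(-141\right)^{2}\right) + 287488 = \left(323042 + 19881\right) + 287488 = 342923 + 287488 = 630411$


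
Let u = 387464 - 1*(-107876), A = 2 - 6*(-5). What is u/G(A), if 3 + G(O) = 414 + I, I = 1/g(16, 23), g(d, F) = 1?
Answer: 123835/103 ≈ 1202.3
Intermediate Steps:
A = 32 (A = 2 + 30 = 32)
I = 1 (I = 1/1 = 1)
G(O) = 412 (G(O) = -3 + (414 + 1) = -3 + 415 = 412)
u = 495340 (u = 387464 + 107876 = 495340)
u/G(A) = 495340/412 = 495340*(1/412) = 123835/103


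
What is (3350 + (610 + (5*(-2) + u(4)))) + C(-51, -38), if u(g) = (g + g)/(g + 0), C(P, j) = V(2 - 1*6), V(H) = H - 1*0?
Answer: 3948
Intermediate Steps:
V(H) = H (V(H) = H + 0 = H)
C(P, j) = -4 (C(P, j) = 2 - 1*6 = 2 - 6 = -4)
u(g) = 2 (u(g) = (2*g)/g = 2)
(3350 + (610 + (5*(-2) + u(4)))) + C(-51, -38) = (3350 + (610 + (5*(-2) + 2))) - 4 = (3350 + (610 + (-10 + 2))) - 4 = (3350 + (610 - 8)) - 4 = (3350 + 602) - 4 = 3952 - 4 = 3948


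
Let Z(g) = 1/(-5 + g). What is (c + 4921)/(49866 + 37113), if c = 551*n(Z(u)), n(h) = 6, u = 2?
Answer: 8227/86979 ≈ 0.094586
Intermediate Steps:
c = 3306 (c = 551*6 = 3306)
(c + 4921)/(49866 + 37113) = (3306 + 4921)/(49866 + 37113) = 8227/86979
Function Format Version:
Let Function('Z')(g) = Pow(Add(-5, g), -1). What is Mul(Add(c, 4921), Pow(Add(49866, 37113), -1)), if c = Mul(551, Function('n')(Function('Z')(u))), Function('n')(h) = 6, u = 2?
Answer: Rational(8227, 86979) ≈ 0.094586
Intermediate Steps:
c = 3306 (c = Mul(551, 6) = 3306)
Mul(Add(c, 4921), Pow(Add(49866, 37113), -1)) = Mul(Add(3306, 4921), Pow(Add(49866, 37113), -1)) = Mul(8227, Pow(86979, -1)) = Mul(8227, Rational(1, 86979)) = Rational(8227, 86979)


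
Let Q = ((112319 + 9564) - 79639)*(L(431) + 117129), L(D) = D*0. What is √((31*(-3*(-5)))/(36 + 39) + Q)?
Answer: √123699937055/5 ≈ 70342.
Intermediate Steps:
L(D) = 0
Q = 4947997476 (Q = ((112319 + 9564) - 79639)*(0 + 117129) = (121883 - 79639)*117129 = 42244*117129 = 4947997476)
√((31*(-3*(-5)))/(36 + 39) + Q) = √((31*(-3*(-5)))/(36 + 39) + 4947997476) = √((31*15)/75 + 4947997476) = √(465*(1/75) + 4947997476) = √(31/5 + 4947997476) = √(24739987411/5) = √123699937055/5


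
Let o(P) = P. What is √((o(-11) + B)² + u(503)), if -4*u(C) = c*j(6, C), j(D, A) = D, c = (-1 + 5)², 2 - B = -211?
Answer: 2*√10195 ≈ 201.94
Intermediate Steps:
B = 213 (B = 2 - 1*(-211) = 2 + 211 = 213)
c = 16 (c = 4² = 16)
u(C) = -24 (u(C) = -4*6 = -¼*96 = -24)
√((o(-11) + B)² + u(503)) = √((-11 + 213)² - 24) = √(202² - 24) = √(40804 - 24) = √40780 = 2*√10195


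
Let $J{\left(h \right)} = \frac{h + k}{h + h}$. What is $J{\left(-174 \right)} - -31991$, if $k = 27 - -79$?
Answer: $\frac{2783234}{87} \approx 31991.0$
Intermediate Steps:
$k = 106$ ($k = 27 + 79 = 106$)
$J{\left(h \right)} = \frac{106 + h}{2 h}$ ($J{\left(h \right)} = \frac{h + 106}{h + h} = \frac{106 + h}{2 h}$)
$J{\left(-174 \right)} - -31991 = \frac{106 - 174}{2 \left(-174\right)} - -31991 = \frac{1}{2} \left(- \frac{1}{174}\right) \left(-68\right) + 31991 = \frac{17}{87} + 31991 = \frac{2783234}{87}$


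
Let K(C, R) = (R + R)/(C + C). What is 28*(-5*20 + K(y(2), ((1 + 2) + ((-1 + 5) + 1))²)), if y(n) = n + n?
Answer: -2352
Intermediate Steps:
y(n) = 2*n
K(C, R) = R/C (K(C, R) = (2*R)/((2*C)) = (2*R)*(1/(2*C)) = R/C)
28*(-5*20 + K(y(2), ((1 + 2) + ((-1 + 5) + 1))²)) = 28*(-5*20 + ((1 + 2) + ((-1 + 5) + 1))²/((2*2))) = 28*(-100 + (3 + (4 + 1))²/4) = 28*(-100 + (3 + 5)²*(¼)) = 28*(-100 + 8²*(¼)) = 28*(-100 + 64*(¼)) = 28*(-100 + 16) = 28*(-84) = -2352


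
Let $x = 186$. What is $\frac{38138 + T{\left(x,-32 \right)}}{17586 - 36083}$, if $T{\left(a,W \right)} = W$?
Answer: $- \frac{38106}{18497} \approx -2.0601$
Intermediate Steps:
$\frac{38138 + T{\left(x,-32 \right)}}{17586 - 36083} = \frac{38138 - 32}{17586 - 36083} = \frac{38106}{-18497} = 38106 \left(- \frac{1}{18497}\right) = - \frac{38106}{18497}$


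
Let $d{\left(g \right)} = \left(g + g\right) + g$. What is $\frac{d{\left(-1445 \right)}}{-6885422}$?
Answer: $\frac{4335}{6885422} \approx 0.00062959$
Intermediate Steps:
$d{\left(g \right)} = 3 g$ ($d{\left(g \right)} = 2 g + g = 3 g$)
$\frac{d{\left(-1445 \right)}}{-6885422} = \frac{3 \left(-1445\right)}{-6885422} = \left(-4335\right) \left(- \frac{1}{6885422}\right) = \frac{4335}{6885422}$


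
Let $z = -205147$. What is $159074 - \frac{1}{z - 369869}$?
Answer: $\frac{91470095185}{575016} \approx 1.5907 \cdot 10^{5}$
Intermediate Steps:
$159074 - \frac{1}{z - 369869} = 159074 - \frac{1}{-205147 - 369869} = 159074 - \frac{1}{-575016} = 159074 - - \frac{1}{575016} = 159074 + \frac{1}{575016} = \frac{91470095185}{575016}$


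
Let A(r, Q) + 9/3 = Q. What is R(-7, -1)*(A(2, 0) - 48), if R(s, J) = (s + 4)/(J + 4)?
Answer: 51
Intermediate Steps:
A(r, Q) = -3 + Q
R(s, J) = (4 + s)/(4 + J)
R(-7, -1)*(A(2, 0) - 48) = ((4 - 7)/(4 - 1))*((-3 + 0) - 48) = (-3/3)*(-3 - 48) = ((⅓)*(-3))*(-51) = -1*(-51) = 51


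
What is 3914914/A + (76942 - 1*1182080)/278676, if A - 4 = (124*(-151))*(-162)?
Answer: -141325855027/52831605087 ≈ -2.6750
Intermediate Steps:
A = 3033292 (A = 4 + (124*(-151))*(-162) = 4 - 18724*(-162) = 4 + 3033288 = 3033292)
3914914/A + (76942 - 1*1182080)/278676 = 3914914/3033292 + (76942 - 1*1182080)/278676 = 3914914*(1/3033292) + (76942 - 1182080)*(1/278676) = 1957457/1516646 - 1105138*1/278676 = 1957457/1516646 - 552569/139338 = -141325855027/52831605087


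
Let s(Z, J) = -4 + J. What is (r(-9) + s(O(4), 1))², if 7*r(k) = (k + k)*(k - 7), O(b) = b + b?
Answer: 71289/49 ≈ 1454.9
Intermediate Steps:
O(b) = 2*b
r(k) = 2*k*(-7 + k)/7 (r(k) = ((k + k)*(k - 7))/7 = ((2*k)*(-7 + k))/7 = (2*k*(-7 + k))/7 = 2*k*(-7 + k)/7)
(r(-9) + s(O(4), 1))² = ((2/7)*(-9)*(-7 - 9) + (-4 + 1))² = ((2/7)*(-9)*(-16) - 3)² = (288/7 - 3)² = (267/7)² = 71289/49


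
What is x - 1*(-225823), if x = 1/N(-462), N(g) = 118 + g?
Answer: 77683111/344 ≈ 2.2582e+5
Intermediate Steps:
x = -1/344 (x = 1/(118 - 462) = 1/(-344) = -1/344 ≈ -0.0029070)
x - 1*(-225823) = -1/344 - 1*(-225823) = -1/344 + 225823 = 77683111/344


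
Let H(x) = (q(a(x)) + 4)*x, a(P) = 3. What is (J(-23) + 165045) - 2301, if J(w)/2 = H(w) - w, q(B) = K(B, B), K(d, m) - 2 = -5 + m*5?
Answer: 162054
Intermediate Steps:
K(d, m) = -3 + 5*m (K(d, m) = 2 + (-5 + m*5) = 2 + (-5 + 5*m) = -3 + 5*m)
q(B) = -3 + 5*B
H(x) = 16*x (H(x) = ((-3 + 5*3) + 4)*x = ((-3 + 15) + 4)*x = (12 + 4)*x = 16*x)
J(w) = 30*w (J(w) = 2*(16*w - w) = 2*(15*w) = 30*w)
(J(-23) + 165045) - 2301 = (30*(-23) + 165045) - 2301 = (-690 + 165045) - 2301 = 164355 - 2301 = 162054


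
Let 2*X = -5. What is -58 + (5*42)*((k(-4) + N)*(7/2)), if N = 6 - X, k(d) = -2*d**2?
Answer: -34661/2 ≈ -17331.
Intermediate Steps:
X = -5/2 (X = (1/2)*(-5) = -5/2 ≈ -2.5000)
N = 17/2 (N = 6 - 1*(-5/2) = 6 + 5/2 = 17/2 ≈ 8.5000)
-58 + (5*42)*((k(-4) + N)*(7/2)) = -58 + (5*42)*((-2*(-4)**2 + 17/2)*(7/2)) = -58 + 210*((-2*16 + 17/2)*(7*(1/2))) = -58 + 210*((-32 + 17/2)*(7/2)) = -58 + 210*(-47/2*7/2) = -58 + 210*(-329/4) = -58 - 34545/2 = -34661/2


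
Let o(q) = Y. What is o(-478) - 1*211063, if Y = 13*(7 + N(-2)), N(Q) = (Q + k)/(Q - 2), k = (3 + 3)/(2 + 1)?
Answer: -210972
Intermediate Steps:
k = 2 (k = 6/3 = 6*(⅓) = 2)
N(Q) = (2 + Q)/(-2 + Q) (N(Q) = (Q + 2)/(Q - 2) = (2 + Q)/(-2 + Q))
Y = 91 (Y = 13*(7 + (2 - 2)/(-2 - 2)) = 13*(7 + 0/(-4)) = 13*(7 - ¼*0) = 13*(7 + 0) = 13*7 = 91)
o(q) = 91
o(-478) - 1*211063 = 91 - 1*211063 = 91 - 211063 = -210972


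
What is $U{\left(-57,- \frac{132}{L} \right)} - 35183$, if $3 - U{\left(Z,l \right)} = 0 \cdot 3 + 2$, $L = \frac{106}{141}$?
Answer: $-35182$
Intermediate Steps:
$L = \frac{106}{141}$ ($L = 106 \cdot \frac{1}{141} = \frac{106}{141} \approx 0.75177$)
$U{\left(Z,l \right)} = 1$ ($U{\left(Z,l \right)} = 3 - \left(0 \cdot 3 + 2\right) = 3 - \left(0 + 2\right) = 3 - 2 = 1$)
$U{\left(-57,- \frac{132}{L} \right)} - 35183 = 1 - 35183 = -35182$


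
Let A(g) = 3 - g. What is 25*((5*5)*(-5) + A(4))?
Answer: -3150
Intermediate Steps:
25*((5*5)*(-5) + A(4)) = 25*((5*5)*(-5) + (3 - 1*4)) = 25*(25*(-5) + (3 - 4)) = 25*(-125 - 1) = 25*(-126) = -3150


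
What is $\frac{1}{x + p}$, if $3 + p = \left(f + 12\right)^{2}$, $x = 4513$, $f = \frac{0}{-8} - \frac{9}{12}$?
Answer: $\frac{16}{74185} \approx 0.00021568$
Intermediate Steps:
$f = - \frac{3}{4}$ ($f = 0 \left(- \frac{1}{8}\right) - \frac{3}{4} = 0 - \frac{3}{4} = - \frac{3}{4} \approx -0.75$)
$p = \frac{1977}{16}$ ($p = -3 + \left(- \frac{3}{4} + 12\right)^{2} = -3 + \left(\frac{45}{4}\right)^{2} = -3 + \frac{2025}{16} = \frac{1977}{16} \approx 123.56$)
$\frac{1}{x + p} = \frac{1}{4513 + \frac{1977}{16}} = \frac{1}{\frac{74185}{16}} = \frac{16}{74185}$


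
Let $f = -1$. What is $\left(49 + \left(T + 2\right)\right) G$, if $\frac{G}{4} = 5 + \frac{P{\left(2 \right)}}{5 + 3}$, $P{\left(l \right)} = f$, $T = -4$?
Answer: $\frac{1833}{2} \approx 916.5$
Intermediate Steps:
$P{\left(l \right)} = -1$
$G = \frac{39}{2}$ ($G = 4 \left(5 + \frac{1}{5 + 3} \left(-1\right)\right) = 4 \left(5 + \frac{1}{8} \left(-1\right)\right) = 4 \left(5 - \frac{1}{8}\right) = 4 \cdot \frac{39}{8} = \frac{39}{2} \approx 19.5$)
$\left(49 + \left(T + 2\right)\right) G = \left(49 + \left(-4 + 2\right)\right) \frac{39}{2} = \left(49 - 2\right) \frac{39}{2} = 47 \cdot \frac{39}{2} = \frac{1833}{2}$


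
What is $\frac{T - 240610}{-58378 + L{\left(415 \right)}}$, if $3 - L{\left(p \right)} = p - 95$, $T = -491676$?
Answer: $\frac{732286}{58695} \approx 12.476$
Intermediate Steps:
$L{\left(p \right)} = 98 - p$ ($L{\left(p \right)} = 3 - \left(p - 95\right) = 3 - \left(-95 + p\right) = 98 - p$)
$\frac{T - 240610}{-58378 + L{\left(415 \right)}} = \frac{-491676 - 240610}{-58378 + \left(98 - 415\right)} = - \frac{732286}{-58378 + \left(98 - 415\right)} = - \frac{732286}{-58378 - 317} = - \frac{732286}{-58695} = \left(-732286\right) \left(- \frac{1}{58695}\right) = \frac{732286}{58695}$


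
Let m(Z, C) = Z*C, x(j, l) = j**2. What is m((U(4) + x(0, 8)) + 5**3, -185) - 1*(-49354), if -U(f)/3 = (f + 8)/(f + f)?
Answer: 54123/2 ≈ 27062.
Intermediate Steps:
U(f) = -3*(8 + f)/(2*f) (U(f) = -3*(f + 8)/(f + f) = -3*(8 + f)/(2*f))
m(Z, C) = C*Z
m((U(4) + x(0, 8)) + 5**3, -185) - 1*(-49354) = -185*(((-3/2 - 12/4) + 0**2) + 5**3) - 1*(-49354) = -185*(((-3/2 - 12*1/4) + 0) + 125) + 49354 = -185*(((-3/2 - 3) + 0) + 125) + 49354 = -185*((-9/2 + 0) + 125) + 49354 = -185*(-9/2 + 125) + 49354 = -185*241/2 + 49354 = -44585/2 + 49354 = 54123/2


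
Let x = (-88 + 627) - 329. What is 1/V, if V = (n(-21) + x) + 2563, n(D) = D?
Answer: 1/2752 ≈ 0.00036337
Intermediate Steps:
x = 210 (x = 539 - 329 = 210)
V = 2752 (V = (-21 + 210) + 2563 = 189 + 2563 = 2752)
1/V = 1/2752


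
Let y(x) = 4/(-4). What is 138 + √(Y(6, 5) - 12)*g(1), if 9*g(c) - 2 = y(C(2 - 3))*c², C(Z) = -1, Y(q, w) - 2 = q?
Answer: 138 + 2*I/9 ≈ 138.0 + 0.22222*I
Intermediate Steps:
Y(q, w) = 2 + q
y(x) = -1 (y(x) = 4*(-¼) = -1)
g(c) = 2/9 - c²/9 (g(c) = 2/9 + (-c²)/9 = 2/9 - c²/9)
138 + √(Y(6, 5) - 12)*g(1) = 138 + √((2 + 6) - 12)*(2/9 - ⅑*1²) = 138 + √(8 - 12)*(2/9 - ⅑*1) = 138 + √(-4)*(2/9 - ⅑) = 138 + (2*I)*(⅑) = 138 + 2*I/9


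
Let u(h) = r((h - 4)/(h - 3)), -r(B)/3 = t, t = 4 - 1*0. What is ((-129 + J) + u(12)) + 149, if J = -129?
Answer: -121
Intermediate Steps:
t = 4 (t = 4 + 0 = 4)
r(B) = -12 (r(B) = -3*4 = -12)
u(h) = -12
((-129 + J) + u(12)) + 149 = ((-129 - 129) - 12) + 149 = (-258 - 12) + 149 = -270 + 149 = -121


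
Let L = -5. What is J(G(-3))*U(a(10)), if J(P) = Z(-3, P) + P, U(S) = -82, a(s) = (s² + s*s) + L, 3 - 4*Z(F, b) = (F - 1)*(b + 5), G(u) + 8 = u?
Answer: 2665/2 ≈ 1332.5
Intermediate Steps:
G(u) = -8 + u
Z(F, b) = ¾ - (-1 + F)*(5 + b)/4 (Z(F, b) = ¾ - (F - 1)*(b + 5)/4 = ¾ - (-1 + F)*(5 + b)/4)
a(s) = -5 + 2*s² (a(s) = (s² + s*s) - 5 = (s² + s²) - 5 = 2*s² - 5 = -5 + 2*s²)
J(P) = 23/4 + 2*P (J(P) = (2 - 5/4*(-3) + P/4 - ¼*(-3)*P) + P = (2 + 15/4 + P/4 + 3*P/4) + P = (23/4 + P) + P = 23/4 + 2*P)
J(G(-3))*U(a(10)) = (23/4 + 2*(-8 - 3))*(-82) = (23/4 + 2*(-11))*(-82) = (23/4 - 22)*(-82) = -65/4*(-82) = 2665/2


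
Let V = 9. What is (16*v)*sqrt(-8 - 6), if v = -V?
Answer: -144*I*sqrt(14) ≈ -538.8*I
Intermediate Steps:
v = -9 (v = -1*9 = -9)
(16*v)*sqrt(-8 - 6) = (16*(-9))*sqrt(-8 - 6) = -144*I*sqrt(14)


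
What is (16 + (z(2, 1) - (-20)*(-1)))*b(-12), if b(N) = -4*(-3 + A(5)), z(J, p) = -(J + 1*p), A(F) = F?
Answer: 56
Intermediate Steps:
z(J, p) = -J - p (z(J, p) = -(J + p) = -J - p)
b(N) = -8 (b(N) = -4*(-3 + 5) = -4*2 = -8)
(16 + (z(2, 1) - (-20)*(-1)))*b(-12) = (16 + ((-1*2 - 1*1) - (-20)*(-1)))*(-8) = (16 + ((-2 - 1) - 4*5))*(-8) = (16 + (-3 - 20))*(-8) = (16 - 23)*(-8) = -7*(-8) = 56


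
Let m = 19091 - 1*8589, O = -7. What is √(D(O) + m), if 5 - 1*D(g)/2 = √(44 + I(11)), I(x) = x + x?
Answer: √(10512 - 2*√66) ≈ 102.45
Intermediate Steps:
m = 10502 (m = 19091 - 8589 = 10502)
I(x) = 2*x
D(g) = 10 - 2*√66 (D(g) = 10 - 2*√(44 + 2*11) = 10 - 2*√(44 + 22) = 10 - 2*√66)
√(D(O) + m) = √((10 - 2*√66) + 10502) = √(10512 - 2*√66)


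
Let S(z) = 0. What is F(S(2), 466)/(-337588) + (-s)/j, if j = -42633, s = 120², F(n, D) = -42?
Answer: 270169877/799577178 ≈ 0.33789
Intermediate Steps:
s = 14400
F(S(2), 466)/(-337588) + (-s)/j = -42/(-337588) - 1*14400/(-42633) = -42*(-1/337588) - 14400*(-1/42633) = 21/168794 + 1600/4737 = 270169877/799577178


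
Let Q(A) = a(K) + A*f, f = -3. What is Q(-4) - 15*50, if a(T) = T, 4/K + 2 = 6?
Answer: -737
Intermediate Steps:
K = 1 (K = 4/(-2 + 6) = 4/4 = 4*(¼) = 1)
Q(A) = 1 - 3*A (Q(A) = 1 + A*(-3) = 1 - 3*A)
Q(-4) - 15*50 = (1 - 3*(-4)) - 15*50 = (1 + 12) - 750 = 13 - 750 = -737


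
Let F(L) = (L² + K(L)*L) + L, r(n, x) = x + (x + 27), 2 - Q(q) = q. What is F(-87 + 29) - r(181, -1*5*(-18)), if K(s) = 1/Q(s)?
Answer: 92941/30 ≈ 3098.0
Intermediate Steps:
Q(q) = 2 - q
K(s) = 1/(2 - s)
r(n, x) = 27 + 2*x (r(n, x) = x + (27 + x) = 27 + 2*x)
F(L) = L + L² - L/(-2 + L) (F(L) = (L² + (-1/(-2 + L))*L) + L = (L² - L/(-2 + L)) + L = L + L² - L/(-2 + L))
F(-87 + 29) - r(181, -1*5*(-18)) = (-87 + 29)*(-3 + (-87 + 29)² - (-87 + 29))/(-2 + (-87 + 29)) - (27 + 2*(-1*5*(-18))) = -58*(-3 + (-58)² - 1*(-58))/(-2 - 58) - (27 + 2*(-5*(-18))) = -58*(-3 + 3364 + 58)/(-60) - (27 + 2*90) = -58*(-1/60)*3419 - (27 + 180) = 99151/30 - 1*207 = 99151/30 - 207 = 92941/30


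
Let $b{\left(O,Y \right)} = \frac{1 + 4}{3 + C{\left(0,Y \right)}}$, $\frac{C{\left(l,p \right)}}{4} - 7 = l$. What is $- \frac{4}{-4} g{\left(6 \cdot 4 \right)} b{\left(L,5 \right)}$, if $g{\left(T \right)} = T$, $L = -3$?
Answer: $\frac{120}{31} \approx 3.871$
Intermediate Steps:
$C{\left(l,p \right)} = 28 + 4 l$
$b{\left(O,Y \right)} = \frac{5}{31}$ ($b{\left(O,Y \right)} = \frac{1 + 4}{3 + \left(28 + 4 \cdot 0\right)} = \frac{5}{3 + \left(28 + 0\right)} = \frac{5}{3 + 28} = \frac{5}{31}$)
$- \frac{4}{-4} g{\left(6 \cdot 4 \right)} b{\left(L,5 \right)} = - \frac{4}{-4} \cdot 6 \cdot 4 \cdot \frac{5}{31} = \left(-4\right) \left(- \frac{1}{4}\right) 24 \cdot \frac{5}{31} = 1 \cdot \frac{120}{31} = \frac{120}{31}$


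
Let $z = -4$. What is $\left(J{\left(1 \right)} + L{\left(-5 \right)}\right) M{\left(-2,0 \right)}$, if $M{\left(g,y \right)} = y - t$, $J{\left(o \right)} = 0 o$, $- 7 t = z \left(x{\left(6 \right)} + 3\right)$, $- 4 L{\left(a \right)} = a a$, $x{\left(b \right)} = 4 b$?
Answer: $\frac{675}{7} \approx 96.429$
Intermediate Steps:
$L{\left(a \right)} = - \frac{a^{2}}{4}$ ($L{\left(a \right)} = - \frac{a a}{4} = - \frac{a^{2}}{4}$)
$t = \frac{108}{7}$ ($t = - \frac{\left(-4\right) \left(4 \cdot 6 + 3\right)}{7} = - \frac{\left(-4\right) \left(24 + 3\right)}{7} = - \frac{\left(-4\right) 27}{7} = \left(- \frac{1}{7}\right) \left(-108\right) = \frac{108}{7} \approx 15.429$)
$J{\left(o \right)} = 0$
$M{\left(g,y \right)} = - \frac{108}{7} + y$ ($M{\left(g,y \right)} = y - \frac{108}{7} = - \frac{108}{7} + y$)
$\left(J{\left(1 \right)} + L{\left(-5 \right)}\right) M{\left(-2,0 \right)} = \left(0 - \frac{\left(-5\right)^{2}}{4}\right) \left(- \frac{108}{7} + 0\right) = \left(0 - \frac{25}{4}\right) \left(- \frac{108}{7}\right) = \left(- \frac{25}{4}\right) \left(- \frac{108}{7}\right) = \frac{675}{7}$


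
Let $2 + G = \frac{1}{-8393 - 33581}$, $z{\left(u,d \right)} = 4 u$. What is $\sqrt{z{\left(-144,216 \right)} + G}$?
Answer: $\frac{i \sqrt{1018330080702}}{41974} \approx 24.042 i$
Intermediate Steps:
$G = - \frac{83949}{41974}$ ($G = -2 + \frac{1}{-8393 - 33581} = -2 + \frac{1}{-41974} = -2 - \frac{1}{41974} = - \frac{83949}{41974} \approx -2.0$)
$\sqrt{z{\left(-144,216 \right)} + G} = \sqrt{4 \left(-144\right) - \frac{83949}{41974}} = \sqrt{-576 - \frac{83949}{41974}} = \sqrt{- \frac{24260973}{41974}} = \frac{i \sqrt{1018330080702}}{41974}$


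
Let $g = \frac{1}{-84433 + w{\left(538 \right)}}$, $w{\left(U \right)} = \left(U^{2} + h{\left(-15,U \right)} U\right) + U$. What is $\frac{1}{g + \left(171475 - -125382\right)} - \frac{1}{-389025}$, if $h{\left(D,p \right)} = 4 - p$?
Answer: $\frac{2242642093}{377602942011750} \approx 5.9392 \cdot 10^{-6}$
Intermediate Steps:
$w{\left(U \right)} = U + U^{2} + U \left(4 - U\right)$ ($w{\left(U \right)} = \left(U^{2} + \left(4 - U\right) U\right) + U = \left(U^{2} + U \left(4 - U\right)\right) + U = U + U^{2} + U \left(4 - U\right)$)
$g = - \frac{1}{81743}$ ($g = \frac{1}{-84433 + 5 \cdot 538} = \frac{1}{-84433 + 2690} = \frac{1}{-81743} = - \frac{1}{81743} \approx -1.2233 \cdot 10^{-5}$)
$\frac{1}{g + \left(171475 - -125382\right)} - \frac{1}{-389025} = \frac{1}{- \frac{1}{81743} + \left(171475 - -125382\right)} - \frac{1}{-389025} = \frac{1}{- \frac{1}{81743} + \left(171475 + 125382\right)} - - \frac{1}{389025} = \frac{1}{- \frac{1}{81743} + 296857} + \frac{1}{389025} = \frac{1}{\frac{24265981750}{81743}} + \frac{1}{389025} = \frac{81743}{24265981750} + \frac{1}{389025} = \frac{2242642093}{377602942011750}$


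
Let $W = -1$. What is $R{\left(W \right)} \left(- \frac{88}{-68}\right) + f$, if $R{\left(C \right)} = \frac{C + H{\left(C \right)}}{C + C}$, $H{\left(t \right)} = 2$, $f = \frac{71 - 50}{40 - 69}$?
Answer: $- \frac{676}{493} \approx -1.3712$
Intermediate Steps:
$f = - \frac{21}{29}$ ($f = \frac{21}{-29} = 21 \left(- \frac{1}{29}\right) = - \frac{21}{29} \approx -0.72414$)
$R{\left(C \right)} = \frac{2 + C}{2 C}$ ($R{\left(C \right)} = \frac{C + 2}{C + C} = \frac{2 + C}{2 C}$)
$R{\left(W \right)} \left(- \frac{88}{-68}\right) + f = \frac{2 - 1}{2 \left(-1\right)} \left(- \frac{88}{-68}\right) - \frac{21}{29} = \frac{1}{2} \left(-1\right) 1 \left(\left(-88\right) \left(- \frac{1}{68}\right)\right) - \frac{21}{29} = \left(- \frac{1}{2}\right) \frac{22}{17} - \frac{21}{29} = - \frac{11}{17} - \frac{21}{29} = - \frac{676}{493}$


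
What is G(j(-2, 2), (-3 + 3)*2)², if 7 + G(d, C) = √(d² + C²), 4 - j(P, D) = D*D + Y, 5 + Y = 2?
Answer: 16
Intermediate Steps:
Y = -3 (Y = -5 + 2 = -3)
j(P, D) = 7 - D² (j(P, D) = 4 - (D*D - 3) = 4 - (D² - 3) = 4 - (-3 + D²) = 4 + (3 - D²) = 7 - D²)
G(d, C) = -7 + √(C² + d²) (G(d, C) = -7 + √(d² + C²) = -7 + √(C² + d²))
G(j(-2, 2), (-3 + 3)*2)² = (-7 + √(((-3 + 3)*2)² + (7 - 1*2²)²))² = (-7 + √((0*2)² + (7 - 1*4)²))² = (-7 + √(0² + (7 - 4)²))² = (-7 + √(0 + 3²))² = (-7 + √(0 + 9))² = (-7 + √9)² = (-7 + 3)² = (-4)² = 16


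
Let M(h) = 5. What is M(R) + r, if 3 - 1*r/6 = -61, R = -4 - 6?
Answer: 389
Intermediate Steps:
R = -10
r = 384 (r = 18 - 6*(-61) = 18 + 366 = 384)
M(R) + r = 5 + 384 = 389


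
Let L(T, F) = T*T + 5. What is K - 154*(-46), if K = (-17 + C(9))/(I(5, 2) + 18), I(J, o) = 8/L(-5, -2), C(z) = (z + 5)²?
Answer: 1943701/274 ≈ 7093.8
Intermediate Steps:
C(z) = (5 + z)²
L(T, F) = 5 + T² (L(T, F) = T² + 5 = 5 + T²)
I(J, o) = 4/15 (I(J, o) = 8/(5 + (-5)²) = 8/(5 + 25) = 8/30 = 8*(1/30) = 4/15)
K = 2685/274 (K = (-17 + (5 + 9)²)/(4/15 + 18) = (-17 + 14²)/(274/15) = (-17 + 196)*(15/274) = 179*(15/274) = 2685/274 ≈ 9.7993)
K - 154*(-46) = 2685/274 - 154*(-46) = 2685/274 + 7084 = 1943701/274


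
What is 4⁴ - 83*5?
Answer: -159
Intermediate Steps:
4⁴ - 83*5 = 256 - 415 = -159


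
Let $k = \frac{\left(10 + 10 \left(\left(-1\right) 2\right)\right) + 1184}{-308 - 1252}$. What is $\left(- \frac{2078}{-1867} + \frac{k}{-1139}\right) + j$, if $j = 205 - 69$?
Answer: $\frac{227427731729}{1658680140} \approx 137.11$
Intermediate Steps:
$k = - \frac{587}{780}$ ($k = \frac{\left(10 + 10 \left(-2\right)\right) + 1184}{-1560} = \left(\left(10 - 20\right) + 1184\right) \left(- \frac{1}{1560}\right) = \left(-10 + 1184\right) \left(- \frac{1}{1560}\right) = 1174 \left(- \frac{1}{1560}\right) = - \frac{587}{780} \approx -0.75256$)
$j = 136$ ($j = 205 - 69 = 136$)
$\left(- \frac{2078}{-1867} + \frac{k}{-1139}\right) + j = \left(- \frac{2078}{-1867} - \frac{587}{780 \left(-1139\right)}\right) + 136 = \left(\left(-2078\right) \left(- \frac{1}{1867}\right) - - \frac{587}{888420}\right) + 136 = \left(\frac{2078}{1867} + \frac{587}{888420}\right) + 136 = \frac{1847232689}{1658680140} + 136 = \frac{227427731729}{1658680140}$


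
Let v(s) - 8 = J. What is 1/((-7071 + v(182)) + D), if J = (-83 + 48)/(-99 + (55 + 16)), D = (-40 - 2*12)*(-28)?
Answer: -4/21079 ≈ -0.00018976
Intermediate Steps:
D = 1792 (D = (-40 - 24)*(-28) = -64*(-28) = 1792)
J = 5/4 (J = -35/(-99 + 71) = -35/(-28) = -35*(-1/28) = 5/4 ≈ 1.2500)
v(s) = 37/4 (v(s) = 8 + 5/4 = 37/4)
1/((-7071 + v(182)) + D) = 1/((-7071 + 37/4) + 1792) = 1/(-28247/4 + 1792) = 1/(-21079/4) = -4/21079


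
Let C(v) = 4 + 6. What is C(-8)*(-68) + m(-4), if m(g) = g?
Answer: -684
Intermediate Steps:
C(v) = 10
C(-8)*(-68) + m(-4) = 10*(-68) - 4 = -680 - 4 = -684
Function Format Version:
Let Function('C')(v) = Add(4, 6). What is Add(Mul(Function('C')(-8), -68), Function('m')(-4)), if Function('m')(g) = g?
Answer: -684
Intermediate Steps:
Function('C')(v) = 10
Add(Mul(Function('C')(-8), -68), Function('m')(-4)) = Add(Mul(10, -68), -4) = Add(-680, -4) = -684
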